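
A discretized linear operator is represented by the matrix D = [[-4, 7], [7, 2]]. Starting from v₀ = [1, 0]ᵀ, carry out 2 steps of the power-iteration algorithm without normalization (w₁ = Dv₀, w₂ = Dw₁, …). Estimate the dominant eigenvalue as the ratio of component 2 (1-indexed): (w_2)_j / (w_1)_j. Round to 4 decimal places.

w1 = Dv₀ = (-4, 7)
w2 = Dw1 = (65, -14)
Ratio at component: -14 / 7 = -2.0000

-2.0000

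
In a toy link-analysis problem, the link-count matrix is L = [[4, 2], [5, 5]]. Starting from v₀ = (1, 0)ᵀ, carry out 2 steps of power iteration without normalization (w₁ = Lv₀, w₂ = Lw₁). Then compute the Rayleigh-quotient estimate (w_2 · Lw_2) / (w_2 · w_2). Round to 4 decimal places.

λ ≈ 7.7819

w1 = Lv₀ = (4, 5)
w2 = Lw1 = (26, 45)
Lw2 = (194, 355)
w2·Lw2 = 26·194 + 45·355 = 21019; w2·w2 = 26·26 + 45·45 = 2701
λ ≈ 21019/2701 = 7.7819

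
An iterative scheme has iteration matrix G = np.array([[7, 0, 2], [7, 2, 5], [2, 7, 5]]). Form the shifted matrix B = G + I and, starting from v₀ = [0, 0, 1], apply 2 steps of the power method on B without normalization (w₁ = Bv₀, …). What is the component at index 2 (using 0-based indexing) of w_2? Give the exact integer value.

75

B = G + I has rows (8, 0, 2); (7, 3, 5); (2, 7, 6)
w1 = Bv₀ = (8·0 + 0·0 + 2·1; 7·0 + 3·0 + 5·1; 2·0 + 7·0 + 6·1) = (2, 5, 6)
w2 = Bw1 = (8·2 + 0·5 + 2·6; 7·2 + 3·5 + 5·6; 2·2 + 7·5 + 6·6) = (28, 59, 75)
Requested component of w2: 75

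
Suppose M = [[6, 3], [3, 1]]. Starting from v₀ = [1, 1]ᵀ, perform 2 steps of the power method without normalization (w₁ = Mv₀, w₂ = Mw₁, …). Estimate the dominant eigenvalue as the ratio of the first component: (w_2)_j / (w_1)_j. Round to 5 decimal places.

7.33333

w1 = Mv₀ = (9, 4)
w2 = Mw1 = (66, 31)
Ratio at component: 66 / 9 = 7.33333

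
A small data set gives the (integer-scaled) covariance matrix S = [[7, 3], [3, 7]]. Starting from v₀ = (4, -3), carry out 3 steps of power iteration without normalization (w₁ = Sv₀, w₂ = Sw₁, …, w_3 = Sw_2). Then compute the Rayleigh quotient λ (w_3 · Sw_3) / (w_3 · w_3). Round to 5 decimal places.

λ ≈ 8.99707

w1 = Sv₀ = (7·4 + 3·(-3); 3·4 + 7·(-3)) = (19, -9)
w2 = Sw1 = (7·19 + 3·(-9); 3·19 + 7·(-9)) = (106, -6)
w3 = Sw2 = (724, 276)
Sw3 = (5896, 4104)
w3·Sw3 = 724·5896 + 276·4104 = 5401408; w3·w3 = 724·724 + 276·276 = 600352
λ ≈ 5401408/600352 = 8.99707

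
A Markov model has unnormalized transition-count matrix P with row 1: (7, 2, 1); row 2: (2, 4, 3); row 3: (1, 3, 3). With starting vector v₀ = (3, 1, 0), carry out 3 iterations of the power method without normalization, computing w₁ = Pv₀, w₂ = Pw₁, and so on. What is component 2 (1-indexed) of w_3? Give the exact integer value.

1003

w1 = Pv₀ = (7·3 + 2·1 + 1·0; 2·3 + 4·1 + 3·0; 1·3 + 3·1 + 3·0) = (23, 10, 6)
w2 = Pw1 = (7·23 + 2·10 + 1·6; 2·23 + 4·10 + 3·6; 1·23 + 3·10 + 3·6) = (187, 104, 71)
w3 = Pw2 = (1588, 1003, 712)
The requested component of w3 is 1003.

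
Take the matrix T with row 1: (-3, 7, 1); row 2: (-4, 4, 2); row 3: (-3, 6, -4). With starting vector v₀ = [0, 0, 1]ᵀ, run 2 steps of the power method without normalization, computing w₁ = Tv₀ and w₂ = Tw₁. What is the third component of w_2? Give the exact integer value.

w1 = Tv₀ = ((-3)·0 + 7·0 + 1·1; (-4)·0 + 4·0 + 2·1; (-3)·0 + 6·0 + (-4)·1) = (1, 2, -4)
w2 = Tw1 = ((-3)·1 + 7·2 + 1·(-4); (-4)·1 + 4·2 + 2·(-4); (-3)·1 + 6·2 + (-4)·(-4)) = (7, -4, 25)
The requested component of w2 is 25.

25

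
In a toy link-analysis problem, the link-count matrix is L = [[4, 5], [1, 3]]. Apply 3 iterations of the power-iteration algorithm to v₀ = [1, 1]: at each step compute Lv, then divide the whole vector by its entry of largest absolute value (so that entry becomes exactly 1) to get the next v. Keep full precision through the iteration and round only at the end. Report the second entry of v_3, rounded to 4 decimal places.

Lv0 = (9.00000, 4.00000); divide by 9.00000 → v1 = (1.00000, 0.44444)
Lv1 = (6.22222, 2.33333); divide by 6.22222 → v2 = (1.00000, 0.37500)
Lv2 = (5.87500, 2.12500); divide by 5.87500 → v3 = (1.00000, 0.36170)
Requested entry of v3: 119/329 = 0.3617

0.3617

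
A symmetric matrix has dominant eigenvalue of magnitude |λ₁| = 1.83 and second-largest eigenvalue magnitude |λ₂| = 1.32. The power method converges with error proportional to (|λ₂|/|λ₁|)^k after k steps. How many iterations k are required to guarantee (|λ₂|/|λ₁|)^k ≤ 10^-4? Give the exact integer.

|λ₂/λ₁| = 1.32/1.83 = 0.72131
Need k ≥ ln(10^-4) / ln(0.72131) = -9.2103 / -0.3267 ≈ 28.193
Smallest integer k satisfying the bound: 29

29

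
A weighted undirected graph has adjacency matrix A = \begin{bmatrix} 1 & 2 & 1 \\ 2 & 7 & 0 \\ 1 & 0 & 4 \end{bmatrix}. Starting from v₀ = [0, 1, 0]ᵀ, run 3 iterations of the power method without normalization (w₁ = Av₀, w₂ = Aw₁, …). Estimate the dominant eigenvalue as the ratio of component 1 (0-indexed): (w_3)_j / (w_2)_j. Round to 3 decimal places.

λ ≈ 7.604

w1 = Av₀ = (2, 7, 0)
w2 = Aw1 = (16, 53, 2)
w3 = Aw2 = (124, 403, 24)
Ratio at component: 403 / 53 = 7.604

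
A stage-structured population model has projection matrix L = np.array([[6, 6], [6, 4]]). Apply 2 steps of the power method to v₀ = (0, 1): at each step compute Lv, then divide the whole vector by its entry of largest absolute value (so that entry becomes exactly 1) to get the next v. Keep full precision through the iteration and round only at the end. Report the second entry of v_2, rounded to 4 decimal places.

0.8667

Lv0 = (6.00000, 4.00000); divide by 6.00000 → v1 = (1.00000, 0.66667)
Lv1 = (10.00000, 8.66667); divide by 10.00000 → v2 = (1.00000, 0.86667)
Requested entry of v2: 52/60 = 0.8667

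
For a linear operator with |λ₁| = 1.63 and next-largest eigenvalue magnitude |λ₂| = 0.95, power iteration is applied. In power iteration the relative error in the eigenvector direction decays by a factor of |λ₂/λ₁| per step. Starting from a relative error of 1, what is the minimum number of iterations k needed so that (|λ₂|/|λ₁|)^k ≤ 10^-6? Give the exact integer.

26

|λ₂/λ₁| = 0.95/1.63 = 0.58282
Need k ≥ ln(10^-6) / ln(0.58282) = -13.8155 / -0.5399 ≈ 25.590
Smallest integer k satisfying the bound: 26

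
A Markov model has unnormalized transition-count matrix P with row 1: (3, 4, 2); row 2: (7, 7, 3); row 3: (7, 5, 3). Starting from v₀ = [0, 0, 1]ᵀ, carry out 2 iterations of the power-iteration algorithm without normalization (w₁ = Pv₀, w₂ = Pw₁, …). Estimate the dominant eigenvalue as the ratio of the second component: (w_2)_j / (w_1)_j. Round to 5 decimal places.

λ ≈ 14.66667

w1 = Pv₀ = (3·0 + 4·0 + 2·1; 7·0 + 7·0 + 3·1; 7·0 + 5·0 + 3·1) = (2, 3, 3)
w2 = Pw1 = (3·2 + 4·3 + 2·3; 7·2 + 7·3 + 3·3; 7·2 + 5·3 + 3·3) = (24, 44, 38)
Ratio at component: 44 / 3 = 14.66667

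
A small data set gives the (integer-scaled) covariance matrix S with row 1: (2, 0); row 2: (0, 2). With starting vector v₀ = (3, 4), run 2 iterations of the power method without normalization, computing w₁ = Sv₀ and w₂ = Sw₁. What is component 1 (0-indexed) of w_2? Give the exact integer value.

w1 = Sv₀ = (6, 8)
w2 = Sw1 = (12, 16)
The requested component of w2 is 16.

16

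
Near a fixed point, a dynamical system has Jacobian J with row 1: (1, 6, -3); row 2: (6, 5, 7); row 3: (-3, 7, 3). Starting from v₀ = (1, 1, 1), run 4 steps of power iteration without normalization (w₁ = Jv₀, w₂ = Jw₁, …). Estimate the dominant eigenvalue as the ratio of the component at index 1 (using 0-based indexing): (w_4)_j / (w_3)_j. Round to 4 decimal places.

λ ≈ 10.5919

w1 = Jv₀ = (1·1 + 6·1 + (-3)·1; 6·1 + 5·1 + 7·1; (-3)·1 + 7·1 + 3·1) = (4, 18, 7)
w2 = Jw1 = (1·4 + 6·18 + (-3)·7; 6·4 + 5·18 + 7·7; (-3)·4 + 7·18 + 3·7) = (91, 163, 135)
w3 = Jw2 = (664, 2306, 1273)
w4 = Jw3 = (10681, 24425, 17969)
Ratio at component: 24425 / 2306 = 10.5919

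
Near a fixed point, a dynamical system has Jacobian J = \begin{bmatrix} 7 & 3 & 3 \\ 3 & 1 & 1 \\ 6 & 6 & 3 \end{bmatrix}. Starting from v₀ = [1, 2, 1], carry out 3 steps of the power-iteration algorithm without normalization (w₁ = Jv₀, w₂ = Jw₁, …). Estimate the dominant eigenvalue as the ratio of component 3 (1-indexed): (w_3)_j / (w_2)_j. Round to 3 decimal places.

w1 = Jv₀ = (16, 6, 21)
w2 = Jw1 = (193, 75, 195)
w3 = Jw2 = (2161, 849, 2193)
Ratio at component: 2193 / 195 = 11.246

11.246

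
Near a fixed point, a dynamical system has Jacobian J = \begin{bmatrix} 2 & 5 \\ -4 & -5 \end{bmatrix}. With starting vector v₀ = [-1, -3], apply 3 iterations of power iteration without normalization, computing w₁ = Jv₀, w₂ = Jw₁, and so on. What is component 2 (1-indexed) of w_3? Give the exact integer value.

-109

w1 = Jv₀ = (2·(-1) + 5·(-3); (-4)·(-1) + (-5)·(-3)) = (-17, 19)
w2 = Jw1 = (2·(-17) + 5·19; (-4)·(-17) + (-5)·19) = (61, -27)
w3 = Jw2 = (-13, -109)
The requested component of w3 is -109.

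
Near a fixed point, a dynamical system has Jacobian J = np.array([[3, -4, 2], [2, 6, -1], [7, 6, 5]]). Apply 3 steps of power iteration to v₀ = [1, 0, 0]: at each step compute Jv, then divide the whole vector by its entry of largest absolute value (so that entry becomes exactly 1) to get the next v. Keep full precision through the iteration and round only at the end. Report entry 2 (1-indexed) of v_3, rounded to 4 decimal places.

0.0548

Jv0 = (3.00000, 2.00000, 7.00000); divide by 7.00000 → v1 = (0.42857, 0.28571, 1.00000)
Jv1 = (2.14286, 1.57143, 9.71429); divide by 9.71429 → v2 = (0.22059, 0.16176, 1.00000)
Jv2 = (2.01471, 0.41176, 7.51471); divide by 7.51471 → v3 = (0.26810, 0.05479, 1.00000)
Requested entry of v3: 28/511 = 0.0548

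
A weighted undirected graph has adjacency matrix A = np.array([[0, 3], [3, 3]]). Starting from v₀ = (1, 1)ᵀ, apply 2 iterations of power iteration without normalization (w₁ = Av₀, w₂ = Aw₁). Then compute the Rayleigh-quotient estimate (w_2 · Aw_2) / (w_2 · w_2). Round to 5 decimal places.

λ ≈ 4.84615

w1 = Av₀ = (0·1 + 3·1; 3·1 + 3·1) = (3, 6)
w2 = Aw1 = (0·3 + 3·6; 3·3 + 3·6) = (18, 27)
Aw2 = (81, 135)
w2·Aw2 = 18·81 + 27·135 = 5103; w2·w2 = 18·18 + 27·27 = 1053
λ ≈ 5103/1053 = 4.84615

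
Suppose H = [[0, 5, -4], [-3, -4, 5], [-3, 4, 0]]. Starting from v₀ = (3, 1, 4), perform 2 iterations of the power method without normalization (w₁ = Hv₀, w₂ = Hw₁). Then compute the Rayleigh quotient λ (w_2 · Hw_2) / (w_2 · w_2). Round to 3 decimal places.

-5.355

w1 = Hv₀ = (0·3 + 5·1 + (-4)·4; (-3)·3 + (-4)·1 + 5·4; (-3)·3 + 4·1 + 0·4) = (-11, 7, -5)
w2 = Hw1 = (0·(-11) + 5·7 + (-4)·(-5); (-3)·(-11) + (-4)·7 + 5·(-5); (-3)·(-11) + 4·7 + 0·(-5)) = (55, -20, 61)
Hw2 = (-344, 220, -245)
w2·Hw2 = 55·(-344) + (-20)·220 + 61·(-245) = -38265; w2·w2 = 55·55 + (-20)·(-20) + 61·61 = 7146
λ ≈ -38265/7146 = -5.355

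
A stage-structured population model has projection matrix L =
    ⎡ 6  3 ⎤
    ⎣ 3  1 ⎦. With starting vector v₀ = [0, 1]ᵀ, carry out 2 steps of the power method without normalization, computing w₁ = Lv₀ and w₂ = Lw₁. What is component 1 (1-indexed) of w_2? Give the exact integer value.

w1 = Lv₀ = (3, 1)
w2 = Lw1 = (21, 10)
The requested component of w2 is 21.

21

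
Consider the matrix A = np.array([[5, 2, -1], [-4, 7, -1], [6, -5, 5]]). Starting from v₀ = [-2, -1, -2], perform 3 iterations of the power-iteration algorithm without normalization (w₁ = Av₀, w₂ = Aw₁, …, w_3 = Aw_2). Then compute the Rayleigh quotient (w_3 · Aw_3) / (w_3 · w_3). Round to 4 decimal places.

7.5404

w1 = Av₀ = (-10, 3, -17)
w2 = Aw1 = (-27, 78, -160)
w3 = Aw2 = (181, 814, -1352)
Aw3 = (3885, 6326, -9744)
w3·Aw3 = 181·3885 + 814·6326 + (-1352)·(-9744) = 19026437; w3·w3 = 181·181 + 814·814 + (-1352)·(-1352) = 2523261
λ ≈ 19026437/2523261 = 7.5404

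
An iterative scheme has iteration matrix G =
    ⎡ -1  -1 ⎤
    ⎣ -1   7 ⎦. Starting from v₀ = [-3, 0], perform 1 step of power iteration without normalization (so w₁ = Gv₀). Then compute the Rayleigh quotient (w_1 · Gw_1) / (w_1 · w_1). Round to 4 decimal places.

w1 = Gv₀ = (3, 3)
Gw1 = (-6, 18)
w1·Gw1 = 3·(-6) + 3·18 = 36; w1·w1 = 3·3 + 3·3 = 18
λ ≈ 36/18 = 2.0000

2.0000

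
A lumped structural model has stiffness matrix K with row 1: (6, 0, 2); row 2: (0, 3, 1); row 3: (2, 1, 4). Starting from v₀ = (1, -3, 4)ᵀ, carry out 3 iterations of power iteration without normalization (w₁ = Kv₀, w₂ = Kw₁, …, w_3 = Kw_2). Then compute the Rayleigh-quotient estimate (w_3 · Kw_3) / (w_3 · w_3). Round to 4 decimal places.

w1 = Kv₀ = (14, -5, 15)
w2 = Kw1 = (114, 0, 83)
w3 = Kw2 = (850, 83, 560)
Kw3 = (6220, 809, 4023)
w3·Kw3 = 850·6220 + 83·809 + 560·4023 = 7607027; w3·w3 = 850·850 + 83·83 + 560·560 = 1042989
λ ≈ 7607027/1042989 = 7.2935

7.2935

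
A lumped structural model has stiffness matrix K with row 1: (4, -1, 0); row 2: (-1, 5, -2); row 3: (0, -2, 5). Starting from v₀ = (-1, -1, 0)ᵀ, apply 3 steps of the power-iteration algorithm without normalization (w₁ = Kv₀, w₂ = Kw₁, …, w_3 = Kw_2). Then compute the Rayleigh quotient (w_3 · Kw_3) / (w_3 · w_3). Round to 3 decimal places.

w1 = Kv₀ = (4·(-1) + (-1)·(-1) + 0·0; (-1)·(-1) + 5·(-1) + (-2)·0; 0·(-1) + (-2)·(-1) + 5·0) = (-3, -4, 2)
w2 = Kw1 = (4·(-3) + (-1)·(-4) + 0·2; (-1)·(-3) + 5·(-4) + (-2)·2; 0·(-3) + (-2)·(-4) + 5·2) = (-8, -21, 18)
w3 = Kw2 = (-11, -133, 132)
Kw3 = (89, -918, 926)
w3·Kw3 = (-11)·89 + (-133)·(-918) + 132·926 = 243347; w3·w3 = (-11)·(-11) + (-133)·(-133) + 132·132 = 35234
λ ≈ 243347/35234 = 6.907

λ ≈ 6.907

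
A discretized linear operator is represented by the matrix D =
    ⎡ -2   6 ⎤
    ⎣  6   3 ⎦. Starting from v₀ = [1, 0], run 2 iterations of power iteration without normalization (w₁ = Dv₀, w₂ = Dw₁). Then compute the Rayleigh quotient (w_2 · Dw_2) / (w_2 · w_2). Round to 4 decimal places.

-0.1296

w1 = Dv₀ = ((-2)·1 + 6·0; 6·1 + 3·0) = (-2, 6)
w2 = Dw1 = ((-2)·(-2) + 6·6; 6·(-2) + 3·6) = (40, 6)
Dw2 = (-44, 258)
w2·Dw2 = 40·(-44) + 6·258 = -212; w2·w2 = 40·40 + 6·6 = 1636
λ ≈ -212/1636 = -0.1296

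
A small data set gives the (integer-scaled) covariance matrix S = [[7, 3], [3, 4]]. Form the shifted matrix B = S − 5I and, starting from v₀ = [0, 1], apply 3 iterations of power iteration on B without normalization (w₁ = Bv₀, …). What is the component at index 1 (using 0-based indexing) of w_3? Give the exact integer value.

B = S − 5I has rows (2, 3); (3, -1)
w1 = Bv₀ = (2·0 + 3·1; 3·0 + (-1)·1) = (3, -1)
w2 = Bw1 = (2·3 + 3·(-1); 3·3 + (-1)·(-1)) = (3, 10)
w3 = Bw2 = (36, -1)
Requested component of w3: -1

-1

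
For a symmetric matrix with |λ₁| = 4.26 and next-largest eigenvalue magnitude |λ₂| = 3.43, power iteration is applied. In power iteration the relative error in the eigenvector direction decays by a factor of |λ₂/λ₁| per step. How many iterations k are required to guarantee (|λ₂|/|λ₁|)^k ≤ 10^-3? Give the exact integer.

32

|λ₂/λ₁| = 3.43/4.26 = 0.80516
Need k ≥ ln(10^-3) / ln(0.80516) = -6.9078 / -0.2167 ≈ 31.876
Smallest integer k satisfying the bound: 32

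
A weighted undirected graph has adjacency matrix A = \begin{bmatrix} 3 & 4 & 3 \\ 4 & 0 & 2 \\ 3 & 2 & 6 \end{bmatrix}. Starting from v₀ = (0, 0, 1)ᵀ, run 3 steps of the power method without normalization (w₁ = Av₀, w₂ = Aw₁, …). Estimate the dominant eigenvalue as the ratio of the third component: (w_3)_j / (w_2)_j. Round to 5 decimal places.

w1 = Av₀ = (3, 2, 6)
w2 = Aw1 = (35, 24, 49)
w3 = Aw2 = (348, 238, 447)
Ratio at component: 447 / 49 = 9.12245

λ ≈ 9.12245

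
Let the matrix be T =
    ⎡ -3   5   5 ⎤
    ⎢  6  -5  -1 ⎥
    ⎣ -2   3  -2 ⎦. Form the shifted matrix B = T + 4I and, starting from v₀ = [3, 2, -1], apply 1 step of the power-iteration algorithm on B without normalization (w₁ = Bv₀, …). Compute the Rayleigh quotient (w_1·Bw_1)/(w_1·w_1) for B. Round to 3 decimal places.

B = T + 4I has rows (1, 5, 5); (6, -1, -1); (-2, 3, 2)
w1 = Bv₀ = (1·3 + 5·2 + 5·(-1); 6·3 + (-1)·2 + (-1)·(-1); (-2)·3 + 3·2 + 2·(-1)) = (8, 17, -2)
Bw1 = (83, 33, 31)
w1·Bw1 = 1163; w1·w1 = 357; μ ≈ 1163/357 = 3.258

3.258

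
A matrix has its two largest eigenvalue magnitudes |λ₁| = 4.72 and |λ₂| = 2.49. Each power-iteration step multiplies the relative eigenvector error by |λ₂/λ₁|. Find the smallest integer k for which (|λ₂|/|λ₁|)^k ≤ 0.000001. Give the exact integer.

|λ₂/λ₁| = 2.49/4.72 = 0.52754
Need k ≥ ln(0.000001) / ln(0.52754) = -13.8155 / -0.6395 ≈ 21.603
Smallest integer k satisfying the bound: 22

22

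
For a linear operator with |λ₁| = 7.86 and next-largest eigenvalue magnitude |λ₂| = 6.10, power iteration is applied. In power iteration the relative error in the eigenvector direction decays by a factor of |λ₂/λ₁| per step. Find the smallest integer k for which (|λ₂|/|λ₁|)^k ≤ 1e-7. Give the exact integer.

64

|λ₂/λ₁| = 6.10/7.86 = 0.77608
Need k ≥ ln(1e-7) / ln(0.77608) = -16.1181 / -0.2535 ≈ 63.583
Smallest integer k satisfying the bound: 64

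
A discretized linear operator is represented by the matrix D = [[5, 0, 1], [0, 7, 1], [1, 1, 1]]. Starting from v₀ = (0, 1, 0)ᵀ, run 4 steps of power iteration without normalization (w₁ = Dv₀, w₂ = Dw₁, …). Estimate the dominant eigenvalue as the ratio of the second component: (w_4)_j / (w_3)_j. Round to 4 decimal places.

w1 = Dv₀ = (5·0 + 0·1 + 1·0; 0·0 + 7·1 + 1·0; 1·0 + 1·1 + 1·0) = (0, 7, 1)
w2 = Dw1 = (5·0 + 0·7 + 1·1; 0·0 + 7·7 + 1·1; 1·0 + 1·7 + 1·1) = (1, 50, 8)
w3 = Dw2 = (13, 358, 59)
w4 = Dw3 = (124, 2565, 430)
Ratio at component: 2565 / 358 = 7.1648

7.1648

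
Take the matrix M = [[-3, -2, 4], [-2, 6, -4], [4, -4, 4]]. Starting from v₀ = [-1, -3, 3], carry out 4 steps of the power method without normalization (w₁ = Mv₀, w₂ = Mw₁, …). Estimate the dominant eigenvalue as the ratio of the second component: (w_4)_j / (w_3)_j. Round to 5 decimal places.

w1 = Mv₀ = (21, -28, 20)
w2 = Mw1 = (73, -290, 276)
w3 = Mw2 = (1465, -2990, 2556)
w4 = Mw3 = (11809, -31094, 28044)
Ratio at component: -31094 / -2990 = 10.39933

10.39933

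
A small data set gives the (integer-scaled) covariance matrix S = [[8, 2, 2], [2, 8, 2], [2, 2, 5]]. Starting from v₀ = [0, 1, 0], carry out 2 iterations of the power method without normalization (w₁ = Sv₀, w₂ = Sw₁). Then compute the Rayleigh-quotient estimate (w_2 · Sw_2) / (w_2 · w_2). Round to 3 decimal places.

λ ≈ 10.795

w1 = Sv₀ = (8·0 + 2·1 + 2·0; 2·0 + 8·1 + 2·0; 2·0 + 2·1 + 5·0) = (2, 8, 2)
w2 = Sw1 = (8·2 + 2·8 + 2·2; 2·2 + 8·8 + 2·2; 2·2 + 2·8 + 5·2) = (36, 72, 30)
Sw2 = (492, 708, 366)
w2·Sw2 = 36·492 + 72·708 + 30·366 = 79668; w2·w2 = 36·36 + 72·72 + 30·30 = 7380
λ ≈ 79668/7380 = 10.795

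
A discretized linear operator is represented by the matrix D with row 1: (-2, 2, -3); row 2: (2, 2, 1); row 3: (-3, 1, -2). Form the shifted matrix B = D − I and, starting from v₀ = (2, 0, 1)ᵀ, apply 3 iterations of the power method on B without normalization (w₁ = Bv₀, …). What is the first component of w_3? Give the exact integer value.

-413

B = D − I has rows (-3, 2, -3); (2, 1, 1); (-3, 1, -3)
w1 = Bv₀ = ((-3)·2 + 2·0 + (-3)·1; 2·2 + 1·0 + 1·1; (-3)·2 + 1·0 + (-3)·1) = (-9, 5, -9)
w2 = Bw1 = ((-3)·(-9) + 2·5 + (-3)·(-9); 2·(-9) + 1·5 + 1·(-9); (-3)·(-9) + 1·5 + (-3)·(-9)) = (64, -22, 59)
w3 = Bw2 = (-413, 165, -391)
Requested component of w3: -413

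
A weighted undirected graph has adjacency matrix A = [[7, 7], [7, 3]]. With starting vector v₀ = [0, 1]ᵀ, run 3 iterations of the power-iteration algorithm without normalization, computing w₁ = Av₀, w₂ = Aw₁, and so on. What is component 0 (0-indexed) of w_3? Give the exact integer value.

896

w1 = Av₀ = (7·0 + 7·1; 7·0 + 3·1) = (7, 3)
w2 = Aw1 = (7·7 + 7·3; 7·7 + 3·3) = (70, 58)
w3 = Aw2 = (896, 664)
The requested component of w3 is 896.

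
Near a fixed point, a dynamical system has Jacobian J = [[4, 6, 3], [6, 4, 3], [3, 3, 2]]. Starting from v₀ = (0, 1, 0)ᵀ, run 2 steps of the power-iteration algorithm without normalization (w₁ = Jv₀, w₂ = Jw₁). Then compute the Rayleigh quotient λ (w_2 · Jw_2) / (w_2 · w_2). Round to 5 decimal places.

w1 = Jv₀ = (4·0 + 6·1 + 3·0; 6·0 + 4·1 + 3·0; 3·0 + 3·1 + 2·0) = (6, 4, 3)
w2 = Jw1 = (4·6 + 6·4 + 3·3; 6·6 + 4·4 + 3·3; 3·6 + 3·4 + 2·3) = (57, 61, 36)
Jw2 = (702, 694, 426)
w2·Jw2 = 57·702 + 61·694 + 36·426 = 97684; w2·w2 = 57·57 + 61·61 + 36·36 = 8266
λ ≈ 97684/8266 = 11.81757

11.81757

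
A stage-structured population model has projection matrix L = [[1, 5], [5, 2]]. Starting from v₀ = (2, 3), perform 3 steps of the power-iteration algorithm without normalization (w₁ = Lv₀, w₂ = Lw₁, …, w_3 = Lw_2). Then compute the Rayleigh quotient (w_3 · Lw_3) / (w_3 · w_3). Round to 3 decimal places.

w1 = Lv₀ = (1·2 + 5·3; 5·2 + 2·3) = (17, 16)
w2 = Lw1 = (1·17 + 5·16; 5·17 + 2·16) = (97, 117)
w3 = Lw2 = (682, 719)
Lw3 = (4277, 4848)
w3·Lw3 = 682·4277 + 719·4848 = 6402626; w3·w3 = 682·682 + 719·719 = 982085
λ ≈ 6402626/982085 = 6.519

6.519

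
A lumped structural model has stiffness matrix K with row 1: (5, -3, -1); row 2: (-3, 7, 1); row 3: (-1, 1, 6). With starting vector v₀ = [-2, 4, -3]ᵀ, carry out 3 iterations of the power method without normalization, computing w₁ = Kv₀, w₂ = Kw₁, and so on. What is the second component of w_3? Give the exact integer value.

2340

w1 = Kv₀ = (-19, 31, -12)
w2 = Kw1 = (-176, 262, -22)
w3 = Kw2 = (-1644, 2340, 306)
The requested component of w3 is 2340.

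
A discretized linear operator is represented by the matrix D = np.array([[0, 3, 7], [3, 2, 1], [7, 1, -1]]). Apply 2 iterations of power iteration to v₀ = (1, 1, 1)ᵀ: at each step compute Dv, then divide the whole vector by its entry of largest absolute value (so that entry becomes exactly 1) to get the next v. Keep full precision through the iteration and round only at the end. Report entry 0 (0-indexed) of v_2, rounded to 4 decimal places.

Dv0 = (10.00000, 6.00000, 7.00000); divide by 10.00000 → v1 = (1.00000, 0.60000, 0.70000)
Dv1 = (6.70000, 4.90000, 6.90000); divide by 6.90000 → v2 = (0.97101, 0.71014, 1.00000)
Requested entry of v2: 67/69 = 0.9710

0.9710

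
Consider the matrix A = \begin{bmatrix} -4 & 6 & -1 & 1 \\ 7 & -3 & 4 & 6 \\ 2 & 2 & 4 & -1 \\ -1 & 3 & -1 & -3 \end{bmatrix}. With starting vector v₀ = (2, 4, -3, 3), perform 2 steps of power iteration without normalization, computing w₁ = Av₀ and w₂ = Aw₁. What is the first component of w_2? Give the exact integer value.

w1 = Av₀ = ((-4)·2 + 6·4 + (-1)·(-3) + 1·3; 7·2 + (-3)·4 + 4·(-3) + 6·3; 2·2 + 2·4 + 4·(-3) + (-1)·3; (-1)·2 + 3·4 + (-1)·(-3) + (-3)·3) = (22, 8, -3, 4)
w2 = Aw1 = ((-4)·22 + 6·8 + (-1)·(-3) + 1·4; 7·22 + (-3)·8 + 4·(-3) + 6·4; 2·22 + 2·8 + 4·(-3) + (-1)·4; (-1)·22 + 3·8 + (-1)·(-3) + (-3)·4) = (-33, 142, 44, -7)
The requested component of w2 is -33.

-33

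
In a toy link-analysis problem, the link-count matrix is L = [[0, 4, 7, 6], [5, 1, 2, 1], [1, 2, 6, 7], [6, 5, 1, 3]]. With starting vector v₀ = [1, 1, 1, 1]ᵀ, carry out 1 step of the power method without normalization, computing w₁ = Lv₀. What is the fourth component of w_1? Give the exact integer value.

15

w1 = Lv₀ = (0·1 + 4·1 + 7·1 + 6·1; 5·1 + 1·1 + 2·1 + 1·1; 1·1 + 2·1 + 6·1 + 7·1; 6·1 + 5·1 + 1·1 + 3·1) = (17, 9, 16, 15)
The requested component of w1 is 15.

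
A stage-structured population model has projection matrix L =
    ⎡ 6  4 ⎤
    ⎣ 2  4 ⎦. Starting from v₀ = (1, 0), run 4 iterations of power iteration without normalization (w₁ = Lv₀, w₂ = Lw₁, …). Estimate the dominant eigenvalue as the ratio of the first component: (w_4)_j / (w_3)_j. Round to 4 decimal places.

w1 = Lv₀ = (6·1 + 4·0; 2·1 + 4·0) = (6, 2)
w2 = Lw1 = (6·6 + 4·2; 2·6 + 4·2) = (44, 20)
w3 = Lw2 = (344, 168)
w4 = Lw3 = (2736, 1360)
Ratio at component: 2736 / 344 = 7.9535

λ ≈ 7.9535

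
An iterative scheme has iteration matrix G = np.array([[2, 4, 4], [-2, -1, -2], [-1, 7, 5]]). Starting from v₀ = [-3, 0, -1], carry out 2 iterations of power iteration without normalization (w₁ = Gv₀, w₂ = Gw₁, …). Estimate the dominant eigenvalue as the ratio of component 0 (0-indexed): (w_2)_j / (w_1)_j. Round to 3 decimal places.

-0.400

w1 = Gv₀ = (2·(-3) + 4·0 + 4·(-1); (-2)·(-3) + (-1)·0 + (-2)·(-1); (-1)·(-3) + 7·0 + 5·(-1)) = (-10, 8, -2)
w2 = Gw1 = (2·(-10) + 4·8 + 4·(-2); (-2)·(-10) + (-1)·8 + (-2)·(-2); (-1)·(-10) + 7·8 + 5·(-2)) = (4, 16, 56)
Ratio at component: 4 / -10 = -0.400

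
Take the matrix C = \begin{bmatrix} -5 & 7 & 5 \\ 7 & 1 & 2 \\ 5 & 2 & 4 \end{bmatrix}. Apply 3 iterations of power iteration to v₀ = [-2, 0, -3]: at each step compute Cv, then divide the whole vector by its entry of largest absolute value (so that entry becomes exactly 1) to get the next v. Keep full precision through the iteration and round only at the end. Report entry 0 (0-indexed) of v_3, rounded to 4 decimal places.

Cv0 = (-5.00000, -20.00000, -22.00000); divide by -22.00000 → v1 = (0.22727, 0.90909, 1.00000)
Cv1 = (10.22727, 4.50000, 6.95455); divide by 10.22727 → v2 = (1.00000, 0.44000, 0.68000)
Cv2 = (1.48000, 8.80000, 8.60000); divide by 8.80000 → v3 = (0.16818, 1.00000, 0.97727)
Requested entry of v3: -333/-1980 = 0.1682

0.1682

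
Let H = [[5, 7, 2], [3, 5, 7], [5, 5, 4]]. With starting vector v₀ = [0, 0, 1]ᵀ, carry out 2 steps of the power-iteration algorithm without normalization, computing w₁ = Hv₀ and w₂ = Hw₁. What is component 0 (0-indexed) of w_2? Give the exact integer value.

w1 = Hv₀ = (2, 7, 4)
w2 = Hw1 = (67, 69, 61)
The requested component of w2 is 67.

67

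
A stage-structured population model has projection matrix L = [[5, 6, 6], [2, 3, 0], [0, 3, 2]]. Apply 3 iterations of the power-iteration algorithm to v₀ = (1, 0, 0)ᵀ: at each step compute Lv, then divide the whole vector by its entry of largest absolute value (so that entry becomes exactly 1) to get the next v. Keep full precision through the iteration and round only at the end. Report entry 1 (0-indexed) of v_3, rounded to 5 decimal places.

Lv0 = (5.000000, 2.000000, 0.000000); divide by 5.000000 → v1 = (1.000000, 0.400000, 0.000000)
Lv1 = (7.400000, 3.200000, 1.200000); divide by 7.400000 → v2 = (1.000000, 0.432432, 0.162162)
Lv2 = (8.567568, 3.297297, 1.621622); divide by 8.567568 → v3 = (1.000000, 0.384858, 0.189274)
Requested entry of v3: 122/317 = 0.38486

0.38486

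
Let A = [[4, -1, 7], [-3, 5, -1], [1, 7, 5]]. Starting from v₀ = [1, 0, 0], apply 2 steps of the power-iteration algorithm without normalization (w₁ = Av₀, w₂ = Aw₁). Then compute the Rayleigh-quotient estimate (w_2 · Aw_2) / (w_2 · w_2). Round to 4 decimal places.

w1 = Av₀ = (4, -3, 1)
w2 = Aw1 = (26, -28, -12)
Aw2 = (48, -206, -230)
w2·Aw2 = 26·48 + (-28)·(-206) + (-12)·(-230) = 9776; w2·w2 = 26·26 + (-28)·(-28) + (-12)·(-12) = 1604
λ ≈ 9776/1604 = 6.0948

6.0948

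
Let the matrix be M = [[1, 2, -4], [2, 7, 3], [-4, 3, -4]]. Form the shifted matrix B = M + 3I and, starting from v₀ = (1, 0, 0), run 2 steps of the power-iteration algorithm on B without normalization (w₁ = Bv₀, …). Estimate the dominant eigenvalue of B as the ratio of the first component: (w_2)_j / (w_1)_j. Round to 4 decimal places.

μ ≈ 9.0000

B = M + 3I has rows (4, 2, -4); (2, 10, 3); (-4, 3, -1)
w1 = Bv₀ = (4·1 + 2·0 + (-4)·0; 2·1 + 10·0 + 3·0; (-4)·1 + 3·0 + (-1)·0) = (4, 2, -4)
w2 = Bw1 = (4·4 + 2·2 + (-4)·(-4); 2·4 + 10·2 + 3·(-4); (-4)·4 + 3·2 + (-1)·(-4)) = (36, 16, -6)
Ratio: 36/4 = 9.0000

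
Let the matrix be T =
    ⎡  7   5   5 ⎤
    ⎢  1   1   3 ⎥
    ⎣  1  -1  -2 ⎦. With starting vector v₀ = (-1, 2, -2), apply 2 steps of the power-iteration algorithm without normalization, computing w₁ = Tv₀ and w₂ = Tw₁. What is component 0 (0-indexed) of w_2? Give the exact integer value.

-69

w1 = Tv₀ = (-7, -5, 1)
w2 = Tw1 = (-69, -9, -4)
The requested component of w2 is -69.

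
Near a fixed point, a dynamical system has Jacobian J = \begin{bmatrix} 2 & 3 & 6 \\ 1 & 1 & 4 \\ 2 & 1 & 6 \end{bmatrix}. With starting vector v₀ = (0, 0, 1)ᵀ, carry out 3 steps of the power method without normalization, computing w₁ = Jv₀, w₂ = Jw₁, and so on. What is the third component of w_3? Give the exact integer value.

w1 = Jv₀ = (2·0 + 3·0 + 6·1; 1·0 + 1·0 + 4·1; 2·0 + 1·0 + 6·1) = (6, 4, 6)
w2 = Jw1 = (2·6 + 3·4 + 6·6; 1·6 + 1·4 + 4·6; 2·6 + 1·4 + 6·6) = (60, 34, 52)
w3 = Jw2 = (534, 302, 466)
The requested component of w3 is 466.

466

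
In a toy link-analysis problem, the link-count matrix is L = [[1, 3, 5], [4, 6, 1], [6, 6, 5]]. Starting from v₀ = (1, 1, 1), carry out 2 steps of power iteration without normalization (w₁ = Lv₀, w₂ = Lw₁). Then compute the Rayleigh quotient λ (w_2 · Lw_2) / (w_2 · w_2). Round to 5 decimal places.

w1 = Lv₀ = (1·1 + 3·1 + 5·1; 4·1 + 6·1 + 1·1; 6·1 + 6·1 + 5·1) = (9, 11, 17)
w2 = Lw1 = (1·9 + 3·11 + 5·17; 4·9 + 6·11 + 1·17; 6·9 + 6·11 + 5·17) = (127, 119, 205)
Lw2 = (1509, 1427, 2501)
w2·Lw2 = 127·1509 + 119·1427 + 205·2501 = 874161; w2·w2 = 127·127 + 119·119 + 205·205 = 72315
λ ≈ 874161/72315 = 12.08824

λ ≈ 12.08824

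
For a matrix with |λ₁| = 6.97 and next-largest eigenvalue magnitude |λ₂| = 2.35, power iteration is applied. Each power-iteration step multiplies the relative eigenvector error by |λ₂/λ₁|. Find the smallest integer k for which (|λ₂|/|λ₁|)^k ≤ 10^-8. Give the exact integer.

|λ₂/λ₁| = 2.35/6.97 = 0.33716
Need k ≥ ln(10^-8) / ln(0.33716) = -18.4207 / -1.0872 ≈ 16.943
Smallest integer k satisfying the bound: 17

17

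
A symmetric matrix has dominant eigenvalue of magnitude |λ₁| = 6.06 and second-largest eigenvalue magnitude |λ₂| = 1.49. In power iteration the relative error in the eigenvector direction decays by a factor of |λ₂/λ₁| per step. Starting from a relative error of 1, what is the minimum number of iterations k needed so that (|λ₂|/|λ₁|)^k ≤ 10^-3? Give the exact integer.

|λ₂/λ₁| = 1.49/6.06 = 0.24587
Need k ≥ ln(10^-3) / ln(0.24587) = -6.9078 / -1.4029 ≈ 4.924
Smallest integer k satisfying the bound: 5

5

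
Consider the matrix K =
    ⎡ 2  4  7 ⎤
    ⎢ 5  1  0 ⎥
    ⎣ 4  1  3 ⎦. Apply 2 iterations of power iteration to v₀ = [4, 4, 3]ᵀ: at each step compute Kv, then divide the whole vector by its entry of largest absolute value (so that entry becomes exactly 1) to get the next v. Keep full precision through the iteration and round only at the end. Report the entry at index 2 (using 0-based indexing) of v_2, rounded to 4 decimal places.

0.7481

Kv0 = (45.00000, 24.00000, 29.00000); divide by 45.00000 → v1 = (1.00000, 0.53333, 0.64444)
Kv1 = (8.64444, 5.53333, 6.46667); divide by 8.64444 → v2 = (1.00000, 0.64010, 0.74807)
Requested entry of v2: 291/389 = 0.7481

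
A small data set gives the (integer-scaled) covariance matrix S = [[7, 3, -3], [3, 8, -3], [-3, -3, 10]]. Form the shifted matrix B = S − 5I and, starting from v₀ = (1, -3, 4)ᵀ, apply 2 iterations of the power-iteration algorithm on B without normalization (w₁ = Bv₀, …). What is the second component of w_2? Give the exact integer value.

B = S − 5I has rows (2, 3, -3); (3, 3, -3); (-3, -3, 5)
w1 = Bv₀ = (2·1 + 3·(-3) + (-3)·4; 3·1 + 3·(-3) + (-3)·4; (-3)·1 + (-3)·(-3) + 5·4) = (-19, -18, 26)
w2 = Bw1 = (2·(-19) + 3·(-18) + (-3)·26; 3·(-19) + 3·(-18) + (-3)·26; (-3)·(-19) + (-3)·(-18) + 5·26) = (-170, -189, 241)
Requested component of w2: -189

-189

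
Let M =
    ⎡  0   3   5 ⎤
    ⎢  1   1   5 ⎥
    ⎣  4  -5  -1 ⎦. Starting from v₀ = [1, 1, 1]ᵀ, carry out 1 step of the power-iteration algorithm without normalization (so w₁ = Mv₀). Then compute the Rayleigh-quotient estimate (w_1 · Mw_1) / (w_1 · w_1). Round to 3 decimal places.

1.068

w1 = Mv₀ = (0·1 + 3·1 + 5·1; 1·1 + 1·1 + 5·1; 4·1 + (-5)·1 + (-1)·1) = (8, 7, -2)
Mw1 = (11, 5, -1)
w1·Mw1 = 8·11 + 7·5 + (-2)·(-1) = 125; w1·w1 = 8·8 + 7·7 + (-2)·(-2) = 117
λ ≈ 125/117 = 1.068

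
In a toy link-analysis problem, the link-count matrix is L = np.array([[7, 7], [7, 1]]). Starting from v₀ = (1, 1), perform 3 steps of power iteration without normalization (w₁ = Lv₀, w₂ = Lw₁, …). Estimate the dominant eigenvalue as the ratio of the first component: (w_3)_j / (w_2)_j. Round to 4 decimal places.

w1 = Lv₀ = (7·1 + 7·1; 7·1 + 1·1) = (14, 8)
w2 = Lw1 = (7·14 + 7·8; 7·14 + 1·8) = (154, 106)
w3 = Lw2 = (1820, 1184)
Ratio at component: 1820 / 154 = 11.8182

λ ≈ 11.8182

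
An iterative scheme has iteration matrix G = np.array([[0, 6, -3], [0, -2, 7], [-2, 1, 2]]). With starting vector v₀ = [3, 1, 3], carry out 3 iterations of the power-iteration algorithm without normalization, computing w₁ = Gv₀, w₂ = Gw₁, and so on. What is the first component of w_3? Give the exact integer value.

-267

w1 = Gv₀ = (0·3 + 6·1 + (-3)·3; 0·3 + (-2)·1 + 7·3; (-2)·3 + 1·1 + 2·3) = (-3, 19, 1)
w2 = Gw1 = (0·(-3) + 6·19 + (-3)·1; 0·(-3) + (-2)·19 + 7·1; (-2)·(-3) + 1·19 + 2·1) = (111, -31, 27)
w3 = Gw2 = (-267, 251, -199)
The requested component of w3 is -267.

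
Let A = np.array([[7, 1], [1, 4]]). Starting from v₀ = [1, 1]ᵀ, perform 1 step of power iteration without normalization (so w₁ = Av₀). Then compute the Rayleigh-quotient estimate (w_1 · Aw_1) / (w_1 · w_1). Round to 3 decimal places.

λ ≈ 7.056

w1 = Av₀ = (8, 5)
Aw1 = (61, 28)
w1·Aw1 = 8·61 + 5·28 = 628; w1·w1 = 8·8 + 5·5 = 89
λ ≈ 628/89 = 7.056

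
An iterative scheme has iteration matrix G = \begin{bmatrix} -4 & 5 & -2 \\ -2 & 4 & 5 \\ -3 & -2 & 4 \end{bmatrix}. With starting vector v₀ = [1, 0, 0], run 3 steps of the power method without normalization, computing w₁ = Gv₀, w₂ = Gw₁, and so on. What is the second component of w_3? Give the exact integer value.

w1 = Gv₀ = ((-4)·1 + 5·0 + (-2)·0; (-2)·1 + 4·0 + 5·0; (-3)·1 + (-2)·0 + 4·0) = (-4, -2, -3)
w2 = Gw1 = ((-4)·(-4) + 5·(-2) + (-2)·(-3); (-2)·(-4) + 4·(-2) + 5·(-3); (-3)·(-4) + (-2)·(-2) + 4·(-3)) = (12, -15, 4)
w3 = Gw2 = (-131, -64, 10)
The requested component of w3 is -64.

-64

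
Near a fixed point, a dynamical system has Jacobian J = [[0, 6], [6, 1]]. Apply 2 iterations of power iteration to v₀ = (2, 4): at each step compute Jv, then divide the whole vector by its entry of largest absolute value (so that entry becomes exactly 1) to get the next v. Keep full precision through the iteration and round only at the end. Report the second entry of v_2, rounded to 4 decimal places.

Jv0 = (24.00000, 16.00000); divide by 24.00000 → v1 = (1.00000, 0.66667)
Jv1 = (4.00000, 6.66667); divide by 6.66667 → v2 = (0.60000, 1.00000)
Requested entry of v2: 160/160 = 1.0000

1.0000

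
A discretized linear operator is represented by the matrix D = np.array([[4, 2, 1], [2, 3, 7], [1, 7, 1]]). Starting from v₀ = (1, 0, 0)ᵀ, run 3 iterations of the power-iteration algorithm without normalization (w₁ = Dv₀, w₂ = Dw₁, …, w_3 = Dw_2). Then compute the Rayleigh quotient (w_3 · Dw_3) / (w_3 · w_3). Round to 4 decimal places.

λ ≈ 9.8045

w1 = Dv₀ = (4·1 + 2·0 + 1·0; 2·1 + 3·0 + 7·0; 1·1 + 7·0 + 1·0) = (4, 2, 1)
w2 = Dw1 = (4·4 + 2·2 + 1·1; 2·4 + 3·2 + 7·1; 1·4 + 7·2 + 1·1) = (21, 21, 19)
w3 = Dw2 = (145, 238, 187)
Dw3 = (1243, 2313, 1998)
w3·Dw3 = 145·1243 + 238·2313 + 187·1998 = 1104355; w3·w3 = 145·145 + 238·238 + 187·187 = 112638
λ ≈ 1104355/112638 = 9.8045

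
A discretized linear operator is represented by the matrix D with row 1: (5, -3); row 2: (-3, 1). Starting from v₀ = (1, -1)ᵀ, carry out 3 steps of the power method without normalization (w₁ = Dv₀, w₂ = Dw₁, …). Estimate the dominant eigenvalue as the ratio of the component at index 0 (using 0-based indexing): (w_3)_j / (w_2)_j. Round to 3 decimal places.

w1 = Dv₀ = (5·1 + (-3)·(-1); (-3)·1 + 1·(-1)) = (8, -4)
w2 = Dw1 = (5·8 + (-3)·(-4); (-3)·8 + 1·(-4)) = (52, -28)
w3 = Dw2 = (344, -184)
Ratio at component: 344 / 52 = 6.615

6.615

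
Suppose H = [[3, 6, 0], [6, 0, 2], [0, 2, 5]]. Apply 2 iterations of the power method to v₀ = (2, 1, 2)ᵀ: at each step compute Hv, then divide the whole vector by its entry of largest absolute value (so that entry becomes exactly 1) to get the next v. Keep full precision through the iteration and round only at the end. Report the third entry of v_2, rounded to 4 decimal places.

0.6970

Hv0 = (12.00000, 16.00000, 12.00000); divide by 16.00000 → v1 = (0.75000, 1.00000, 0.75000)
Hv1 = (8.25000, 6.00000, 5.75000); divide by 8.25000 → v2 = (1.00000, 0.72727, 0.69697)
Requested entry of v2: 92/132 = 0.6970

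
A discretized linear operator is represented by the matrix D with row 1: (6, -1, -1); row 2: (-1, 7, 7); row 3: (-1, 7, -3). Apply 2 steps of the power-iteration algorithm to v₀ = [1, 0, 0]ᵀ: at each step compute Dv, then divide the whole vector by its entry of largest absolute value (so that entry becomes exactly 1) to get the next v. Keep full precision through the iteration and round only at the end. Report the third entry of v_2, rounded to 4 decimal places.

Dv0 = (6.00000, -1.00000, -1.00000); divide by 6.00000 → v1 = (1.00000, -0.16667, -0.16667)
Dv1 = (6.33333, -3.33333, -1.66667); divide by 6.33333 → v2 = (1.00000, -0.52632, -0.26316)
Requested entry of v2: -10/38 = -0.2632

-0.2632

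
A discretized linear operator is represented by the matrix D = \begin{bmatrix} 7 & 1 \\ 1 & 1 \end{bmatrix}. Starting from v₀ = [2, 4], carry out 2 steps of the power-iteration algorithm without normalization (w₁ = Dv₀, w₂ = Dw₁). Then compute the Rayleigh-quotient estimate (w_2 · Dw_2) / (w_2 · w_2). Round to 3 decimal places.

w1 = Dv₀ = (7·2 + 1·4; 1·2 + 1·4) = (18, 6)
w2 = Dw1 = (7·18 + 1·6; 1·18 + 1·6) = (132, 24)
Dw2 = (948, 156)
w2·Dw2 = 132·948 + 24·156 = 128880; w2·w2 = 132·132 + 24·24 = 18000
λ ≈ 128880/18000 = 7.160

λ ≈ 7.160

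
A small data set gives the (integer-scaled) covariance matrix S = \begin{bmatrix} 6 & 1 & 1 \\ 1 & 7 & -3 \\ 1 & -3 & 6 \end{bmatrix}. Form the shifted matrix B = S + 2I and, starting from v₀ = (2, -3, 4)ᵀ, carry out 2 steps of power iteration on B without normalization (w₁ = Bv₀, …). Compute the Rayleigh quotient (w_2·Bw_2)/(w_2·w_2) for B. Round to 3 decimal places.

11.324

B = S + 2I has rows (8, 1, 1); (1, 9, -3); (1, -3, 8)
w1 = Bv₀ = (17, -37, 43)
w2 = Bw1 = (142, -445, 472)
Bw2 = (1163, -5279, 5253)
w2·Bw2 = 4993717; w2·w2 = 440973; μ ≈ 4993717/440973 = 11.324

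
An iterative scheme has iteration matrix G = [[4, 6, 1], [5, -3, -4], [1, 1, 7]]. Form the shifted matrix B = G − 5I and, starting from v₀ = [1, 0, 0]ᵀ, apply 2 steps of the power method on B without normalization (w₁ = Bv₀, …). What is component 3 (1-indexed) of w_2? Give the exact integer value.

B = G − 5I has rows (-1, 6, 1); (5, -8, -4); (1, 1, 2)
w1 = Bv₀ = (-1, 5, 1)
w2 = Bw1 = (32, -49, 6)
Requested component of w2: 6

6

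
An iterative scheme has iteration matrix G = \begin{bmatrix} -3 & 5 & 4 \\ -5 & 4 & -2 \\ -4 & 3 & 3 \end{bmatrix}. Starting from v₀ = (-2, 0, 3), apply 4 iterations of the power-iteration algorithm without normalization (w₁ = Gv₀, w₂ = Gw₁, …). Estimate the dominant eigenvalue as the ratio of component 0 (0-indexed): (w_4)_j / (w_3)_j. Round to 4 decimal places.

w1 = Gv₀ = (18, 4, 17)
w2 = Gw1 = (34, -108, -9)
w3 = Gw2 = (-678, -584, -487)
w4 = Gw3 = (-2834, 2028, -501)
Ratio at component: -2834 / -678 = 4.1799

4.1799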